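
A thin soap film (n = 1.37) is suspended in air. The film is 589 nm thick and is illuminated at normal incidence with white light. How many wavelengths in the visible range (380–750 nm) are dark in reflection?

Top surface (1.0 → 1.37): reflection off a higher-index medium gives a half-wave phase shift.
Ray reflecting at the bottom interface goes from n = 1.37 toward n = 1.0: no phase shift.
The two reflections differ by half a wavelength.
So the condition for destructive reflection is 2 n t = m λ.
λ = 2 n t / m = 1614 / m nm.
m=2: 807 nm (IR); m=3: 538 nm (visible); m=4: 403 nm (visible); m=5: 323 nm (UV).

2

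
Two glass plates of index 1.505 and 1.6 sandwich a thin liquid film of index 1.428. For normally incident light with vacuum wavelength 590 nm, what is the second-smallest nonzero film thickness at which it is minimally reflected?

At the upper boundary (n = 1.505 to n = 1.428) the reflected ray undergoes no phase shift.
Ray reflecting at the bottom interface goes from n = 1.428 toward n = 1.6: a half-wave phase shift.
Net: one phase inversion between the two reflected rays.
With one net inversion, destructive interference in reflection requires 2 n t = m λ.
The second-smallest nonzero thickness corresponds to m = 2: t = m λ / (2 n) = 2.00 × 590 / (2 × 1.428) = 413 nm.

413 nm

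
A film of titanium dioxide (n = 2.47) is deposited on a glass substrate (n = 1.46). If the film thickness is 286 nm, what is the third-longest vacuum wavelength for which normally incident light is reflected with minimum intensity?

At the upper boundary (n = 1.0 to n = 2.47) the reflected ray undergoes a half-wave phase shift.
At the lower boundary (n = 2.47 to n = 1.46) the reflected ray undergoes no phase shift.
The two reflections differ by half a wavelength.
With one net inversion, destructive interference in reflection requires 2 n t = m λ.
λ = 2 n t / m. The third-longest wavelength is m = 3: λ = 2 × 2.47 × 286 / 3.00 = 471 nm.

471 nm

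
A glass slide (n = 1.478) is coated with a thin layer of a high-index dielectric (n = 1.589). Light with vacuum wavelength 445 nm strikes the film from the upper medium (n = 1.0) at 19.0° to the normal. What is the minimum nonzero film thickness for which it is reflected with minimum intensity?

143 nm

At the upper boundary (n = 1.0 to n = 1.589) the reflected ray undergoes a half-wave phase shift.
Ray reflecting at the bottom interface goes from n = 1.589 toward n = 1.478: no phase shift.
The two reflections differ by half a wavelength.
With one net inversion, destructive interference in reflection requires 2 n t cos θ_r = m λ.
Snell's law: 1.0 sin 19.0° = 1.589 sin θ_r → sin θ_r = 0.205, cos θ_r = 0.979.
Minimum nonzero at m = 1: t = λ / (2 n cos θ_r) = 445 / (2 × 1.589 × 0.979) = 143 nm.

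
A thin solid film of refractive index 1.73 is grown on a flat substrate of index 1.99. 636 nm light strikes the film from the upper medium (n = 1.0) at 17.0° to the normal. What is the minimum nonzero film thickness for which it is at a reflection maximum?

Top surface (1.0 → 1.73): reflection off a higher-index medium gives a half-wave phase shift.
Ray reflecting at the bottom interface goes from n = 1.73 toward n = 1.99: a half-wave phase shift.
The two reflections carry the same phase change, so no net offset.
So the condition for constructive reflection is 2 n t cos θ_r = m λ.
Snell's law: 1.0 sin 17.0° = 1.73 sin θ_r → sin θ_r = 0.169, cos θ_r = 0.986.
Minimum nonzero at m = 1: t = λ / (2 n cos θ_r) = 636 / (2 × 1.73 × 0.986) = 186 nm.

186 nm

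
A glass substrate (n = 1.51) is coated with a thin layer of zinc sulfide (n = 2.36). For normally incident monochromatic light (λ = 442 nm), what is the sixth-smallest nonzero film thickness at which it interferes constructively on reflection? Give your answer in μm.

Ray reflecting at the top interface goes from n = 1.0 toward n = 2.36: a half-wave phase shift.
Ray reflecting at the bottom interface goes from n = 2.36 toward n = 1.51: no phase shift.
Exactly one π shift → a net half-wave offset.
For bright reflection here: 2 n t = (m + ½) λ.
The sixth-smallest nonzero thickness corresponds to m = 5: t = (m + ½) λ / (2 n) = 5.50 × 442 / (2 × 2.36) = 515 nm.

0.515 μm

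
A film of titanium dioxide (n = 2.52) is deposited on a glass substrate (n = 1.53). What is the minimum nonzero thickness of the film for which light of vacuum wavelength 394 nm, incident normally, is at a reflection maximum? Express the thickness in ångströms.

At the upper boundary (n = 1.0 to n = 2.52) the reflected ray undergoes a half-wave phase shift.
At the lower boundary (n = 2.52 to n = 1.53) the reflected ray undergoes no phase shift.
The two reflections differ by half a wavelength.
So the condition for constructive reflection is 2 n t = (m + ½) λ.
Minimum at m = 0: t = λ / (4 n) = 394 / (4 × 2.52) = 39.1 nm.

391 Å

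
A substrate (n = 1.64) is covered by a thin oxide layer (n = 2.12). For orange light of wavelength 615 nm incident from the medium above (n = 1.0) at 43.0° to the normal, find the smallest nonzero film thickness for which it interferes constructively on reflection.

76.6 nm

Ray reflecting at the top interface goes from n = 1.0 toward n = 2.12: a half-wave phase shift.
Ray reflecting at the bottom interface goes from n = 2.12 toward n = 1.64: no phase shift.
Exactly one π shift → a net half-wave offset.
So the condition for constructive reflection is 2 n t cos θ_r = (m + ½) λ.
Snell's law: 1.0 sin 43.0° = 2.12 sin θ_r → sin θ_r = 0.322, cos θ_r = 0.947.
Minimum at m = 0: t = λ / (4 n cos θ_r) = 615 / (4 × 2.12 × 0.947) = 76.6 nm.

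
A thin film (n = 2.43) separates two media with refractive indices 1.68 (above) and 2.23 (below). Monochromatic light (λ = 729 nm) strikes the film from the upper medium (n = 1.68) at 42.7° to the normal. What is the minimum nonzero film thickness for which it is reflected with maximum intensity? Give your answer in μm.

0.0849 μm

At the upper boundary (n = 1.68 to n = 2.43) the reflected ray undergoes a half-wave phase shift.
At the lower boundary (n = 2.43 to n = 2.23) the reflected ray undergoes no phase shift.
Net: one phase inversion between the two reflected rays.
So the condition for constructive reflection is 2 n t cos θ_r = (m + ½) λ.
Snell's law: 1.68 sin 42.7° = 2.43 sin θ_r → sin θ_r = 0.469, cos θ_r = 0.883.
Minimum at m = 0: t = λ / (4 n cos θ_r) = 729 / (4 × 2.43 × 0.883) = 84.9 nm.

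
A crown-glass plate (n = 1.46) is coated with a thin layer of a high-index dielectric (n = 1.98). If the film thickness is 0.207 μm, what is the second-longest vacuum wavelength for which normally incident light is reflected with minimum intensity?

Top surface (1.0 → 1.98): reflection off a higher-index medium gives a half-wave phase shift.
Bottom surface (1.98 → 1.46): reflection off a lower-index medium gives no phase shift.
Net: one phase inversion between the two reflected rays.
So the condition for destructive reflection is 2 n t = m λ.
λ = 2 n t / m. The second-longest wavelength is m = 2: λ = 2 × 1.98 × 207 / 2.00 = 410 nm.

410 nm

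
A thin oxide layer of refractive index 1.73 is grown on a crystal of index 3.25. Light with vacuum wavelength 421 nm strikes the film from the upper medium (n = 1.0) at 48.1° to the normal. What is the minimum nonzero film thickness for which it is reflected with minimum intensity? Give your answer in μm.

0.0674 μm

Ray reflecting at the top interface goes from n = 1.0 toward n = 1.73: a half-wave phase shift.
Ray reflecting at the bottom interface goes from n = 1.73 toward n = 3.25: a half-wave phase shift.
Zero or two π shifts → no net half-wave offset.
With no net inversion, destructive interference in reflection requires 2 n t cos θ_r = (m + ½) λ.
Snell's law: 1.0 sin 48.1° = 1.73 sin θ_r → sin θ_r = 0.430, cos θ_r = 0.903.
Minimum at m = 0: t = λ / (4 n cos θ_r) = 421 / (4 × 1.73 × 0.903) = 67.4 nm.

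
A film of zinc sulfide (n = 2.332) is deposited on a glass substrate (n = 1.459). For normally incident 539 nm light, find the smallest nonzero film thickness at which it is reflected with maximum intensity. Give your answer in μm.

0.0578 μm

Ray reflecting at the top interface goes from n = 1.0 toward n = 2.332: a half-wave phase shift.
Bottom surface (2.332 → 1.459): reflection off a lower-index medium gives no phase shift.
Net: one phase inversion between the two reflected rays.
So the condition for constructive reflection is 2 n t = (m + ½) λ.
Minimum at m = 0: t = λ / (4 n) = 539 / (4 × 2.332) = 57.8 nm.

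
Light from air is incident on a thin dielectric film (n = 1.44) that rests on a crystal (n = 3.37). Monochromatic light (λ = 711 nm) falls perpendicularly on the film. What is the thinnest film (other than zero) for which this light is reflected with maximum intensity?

Top surface (1.0 → 1.44): reflection off a higher-index medium gives a half-wave phase shift.
Bottom surface (1.44 → 3.37): reflection off a higher-index medium gives a half-wave phase shift.
The two reflections carry the same phase change, so no net offset.
With no net inversion, constructive interference in reflection requires 2 n t = m λ.
Minimum nonzero at m = 1: t = λ / (2 n) = 711 / (2 × 1.44) = 247 nm.

247 nm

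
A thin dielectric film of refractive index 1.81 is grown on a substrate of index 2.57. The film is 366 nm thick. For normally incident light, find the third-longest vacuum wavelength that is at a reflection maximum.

442 nm

Ray reflecting at the top interface goes from n = 1.0 toward n = 1.81: a half-wave phase shift.
At the lower boundary (n = 1.81 to n = 2.57) the reflected ray undergoes a half-wave phase shift.
Zero or two π shifts → no net half-wave offset.
With no net inversion, constructive interference in reflection requires 2 n t = m λ.
λ = 2 n t / m. The third-longest wavelength is m = 3: λ = 2 × 1.81 × 366 / 3.00 = 442 nm.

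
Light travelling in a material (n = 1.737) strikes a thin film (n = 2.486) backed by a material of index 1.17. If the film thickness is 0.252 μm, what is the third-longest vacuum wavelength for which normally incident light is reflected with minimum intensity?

Ray reflecting at the top interface goes from n = 1.737 toward n = 2.486: a half-wave phase shift.
Bottom surface (2.486 → 1.17): reflection off a lower-index medium gives no phase shift.
The two reflections differ by half a wavelength.
With one net inversion, destructive interference in reflection requires 2 n t = m λ.
λ = 2 n t / m. The third-longest wavelength is m = 3: λ = 2 × 2.486 × 252 / 3.00 = 418 nm.

418 nm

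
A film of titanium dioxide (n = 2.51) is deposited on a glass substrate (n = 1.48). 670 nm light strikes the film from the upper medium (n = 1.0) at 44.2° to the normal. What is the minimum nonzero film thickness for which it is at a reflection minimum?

At the upper boundary (n = 1.0 to n = 2.51) the reflected ray undergoes a half-wave phase shift.
Bottom surface (2.51 → 1.48): reflection off a lower-index medium gives no phase shift.
The two reflections differ by half a wavelength.
For minimum reflection here: 2 n t cos θ_r = m λ.
Snell's law: 1.0 sin 44.2° = 2.51 sin θ_r → sin θ_r = 0.278, cos θ_r = 0.961.
Minimum nonzero at m = 1: t = λ / (2 n cos θ_r) = 670 / (2 × 2.51 × 0.961) = 139 nm.

139 nm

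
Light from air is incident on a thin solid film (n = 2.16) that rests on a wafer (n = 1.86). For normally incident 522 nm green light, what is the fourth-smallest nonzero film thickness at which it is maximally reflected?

423 nm

Ray reflecting at the top interface goes from n = 1.0 toward n = 2.16: a half-wave phase shift.
Ray reflecting at the bottom interface goes from n = 2.16 toward n = 1.86: no phase shift.
Net: one phase inversion between the two reflected rays.
So the condition for constructive reflection is 2 n t = (m + ½) λ.
The fourth-smallest nonzero thickness corresponds to m = 3: t = (m + ½) λ / (2 n) = 3.50 × 522 / (2 × 2.16) = 423 nm.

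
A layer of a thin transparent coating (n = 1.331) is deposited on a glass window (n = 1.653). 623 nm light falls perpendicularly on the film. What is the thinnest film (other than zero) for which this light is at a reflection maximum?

At the upper boundary (n = 1.0 to n = 1.331) the reflected ray undergoes a half-wave phase shift.
Bottom surface (1.331 → 1.653): reflection off a higher-index medium gives a half-wave phase shift.
Zero or two π shifts → no net half-wave offset.
With no net inversion, constructive interference in reflection requires 2 n t = m λ.
Minimum nonzero at m = 1: t = λ / (2 n) = 623 / (2 × 1.331) = 234 nm.

234 nm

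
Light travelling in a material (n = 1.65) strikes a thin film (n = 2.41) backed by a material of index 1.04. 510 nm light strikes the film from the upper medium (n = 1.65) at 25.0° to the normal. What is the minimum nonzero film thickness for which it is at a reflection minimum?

Ray reflecting at the top interface goes from n = 1.65 toward n = 2.41: a half-wave phase shift.
Bottom surface (2.41 → 1.04): reflection off a lower-index medium gives no phase shift.
The two reflections differ by half a wavelength.
For minimum reflection here: 2 n t cos θ_r = m λ.
Snell's law: 1.65 sin 25.0° = 2.41 sin θ_r → sin θ_r = 0.289, cos θ_r = 0.957.
Minimum nonzero at m = 1: t = λ / (2 n cos θ_r) = 510 / (2 × 2.41 × 0.957) = 111 nm.

111 nm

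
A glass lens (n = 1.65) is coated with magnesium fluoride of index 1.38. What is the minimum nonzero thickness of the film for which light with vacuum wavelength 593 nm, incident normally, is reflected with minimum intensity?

107 nm

Ray reflecting at the top interface goes from n = 1.0 toward n = 1.38: a half-wave phase shift.
Bottom surface (1.38 → 1.65): reflection off a higher-index medium gives a half-wave phase shift.
Net: no relative phase inversion (both shifts match).
With no net inversion, destructive interference in reflection requires 2 n t = (m + ½) λ.
Minimum at m = 0: t = λ / (4 n) = 593 / (4 × 1.38) = 107 nm.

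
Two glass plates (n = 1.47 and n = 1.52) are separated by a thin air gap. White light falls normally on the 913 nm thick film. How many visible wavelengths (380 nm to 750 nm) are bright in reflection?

At the upper boundary (n = 1.47 to n = 1.0) the reflected ray undergoes no phase shift.
Ray reflecting at the bottom interface goes from n = 1.0 toward n = 1.52: a half-wave phase shift.
Exactly one π shift → a net half-wave offset.
So the condition for constructive reflection is 2 n t = (m + ½) λ.
λ = 2 n t / (m + ½) = 1826 / (m + ½) nm.
m=1: 1217 nm (IR); m=2: 730 nm (visible); m=3: 522 nm (visible); m=4: 406 nm (visible); m=5: 332 nm (UV).

3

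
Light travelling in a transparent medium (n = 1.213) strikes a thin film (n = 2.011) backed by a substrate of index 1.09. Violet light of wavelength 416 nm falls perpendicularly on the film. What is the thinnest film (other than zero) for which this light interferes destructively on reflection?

103 nm

At the upper boundary (n = 1.213 to n = 2.011) the reflected ray undergoes a half-wave phase shift.
Ray reflecting at the bottom interface goes from n = 2.011 toward n = 1.09: no phase shift.
The two reflections differ by half a wavelength.
For dark reflection here: 2 n t = m λ.
Minimum nonzero at m = 1: t = λ / (2 n) = 416 / (2 × 2.011) = 103 nm.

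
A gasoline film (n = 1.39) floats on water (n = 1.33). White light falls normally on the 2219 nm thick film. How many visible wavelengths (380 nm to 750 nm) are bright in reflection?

8

Top surface (1.0 → 1.39): reflection off a higher-index medium gives a half-wave phase shift.
Ray reflecting at the bottom interface goes from n = 1.39 toward n = 1.33: no phase shift.
The two reflections differ by half a wavelength.
For strong reflection here: 2 n t = (m + ½) λ.
λ = 2 n t / (m + ½) = 6169 / (m + ½) nm.
m=7: 823 nm (IR); m=8: 726 nm (visible); m=9: 649 nm (visible); m=10: 588 nm (visible); m=11: 536 nm (visible); m=12: 494 nm (visible); m=13: 457 nm (visible); m=14: 425 nm (visible); m=15: 398 nm (visible); m=16: 374 nm (UV).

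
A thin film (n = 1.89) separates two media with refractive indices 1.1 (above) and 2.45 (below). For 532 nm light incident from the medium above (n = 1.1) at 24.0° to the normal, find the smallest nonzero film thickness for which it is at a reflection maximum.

At the upper boundary (n = 1.1 to n = 1.89) the reflected ray undergoes a half-wave phase shift.
At the lower boundary (n = 1.89 to n = 2.45) the reflected ray undergoes a half-wave phase shift.
The two reflections carry the same phase change, so no net offset.
So the condition for constructive reflection is 2 n t cos θ_r = m λ.
Snell's law: 1.1 sin 24.0° = 1.89 sin θ_r → sin θ_r = 0.237, cos θ_r = 0.972.
Minimum nonzero at m = 1: t = λ / (2 n cos θ_r) = 532 / (2 × 1.89 × 0.972) = 145 nm.

145 nm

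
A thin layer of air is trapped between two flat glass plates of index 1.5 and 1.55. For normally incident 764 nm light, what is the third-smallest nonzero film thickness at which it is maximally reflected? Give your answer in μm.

0.955 μm

At the upper boundary (n = 1.5 to n = 1.0) the reflected ray undergoes no phase shift.
At the lower boundary (n = 1.0 to n = 1.55) the reflected ray undergoes a half-wave phase shift.
The two reflections differ by half a wavelength.
For strong reflection here: 2 n t = (m + ½) λ.
The third-smallest nonzero thickness corresponds to m = 2: t = (m + ½) λ / (2 n) = 2.50 × 764 / (2 × 1.0) = 955 nm.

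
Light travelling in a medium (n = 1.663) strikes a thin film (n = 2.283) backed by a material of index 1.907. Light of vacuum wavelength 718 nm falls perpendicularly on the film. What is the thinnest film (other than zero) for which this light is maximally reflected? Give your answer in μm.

0.0786 μm

Ray reflecting at the top interface goes from n = 1.663 toward n = 2.283: a half-wave phase shift.
Bottom surface (2.283 → 1.907): reflection off a lower-index medium gives no phase shift.
Net: one phase inversion between the two reflected rays.
With one net inversion, constructive interference in reflection requires 2 n t = (m + ½) λ.
Minimum at m = 0: t = λ / (4 n) = 718 / (4 × 2.283) = 78.6 nm.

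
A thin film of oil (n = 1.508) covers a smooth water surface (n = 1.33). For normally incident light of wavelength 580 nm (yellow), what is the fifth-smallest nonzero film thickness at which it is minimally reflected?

962 nm

At the upper boundary (n = 1.0 to n = 1.508) the reflected ray undergoes a half-wave phase shift.
At the lower boundary (n = 1.508 to n = 1.33) the reflected ray undergoes no phase shift.
The two reflections differ by half a wavelength.
With one net inversion, destructive interference in reflection requires 2 n t = m λ.
The fifth-smallest nonzero thickness corresponds to m = 5: t = m λ / (2 n) = 5.00 × 580 / (2 × 1.508) = 962 nm.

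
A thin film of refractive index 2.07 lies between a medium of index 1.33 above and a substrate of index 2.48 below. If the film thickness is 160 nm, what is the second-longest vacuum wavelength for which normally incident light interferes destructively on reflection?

442 nm

At the upper boundary (n = 1.33 to n = 2.07) the reflected ray undergoes a half-wave phase shift.
Ray reflecting at the bottom interface goes from n = 2.07 toward n = 2.48: a half-wave phase shift.
The two reflections carry the same phase change, so no net offset.
For minimum reflection here: 2 n t = (m + ½) λ.
λ = 2 n t / (m + ½). The second-longest wavelength is m = 1: λ = 2 × 2.07 × 160 / 1.50 = 442 nm.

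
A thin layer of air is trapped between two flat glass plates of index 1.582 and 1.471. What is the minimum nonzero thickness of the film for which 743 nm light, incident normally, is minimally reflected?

372 nm

Top surface (1.582 → 1.0): reflection off a lower-index medium gives no phase shift.
Ray reflecting at the bottom interface goes from n = 1.0 toward n = 1.471: a half-wave phase shift.
The two reflections differ by half a wavelength.
With one net inversion, destructive interference in reflection requires 2 n t = m λ.
Minimum nonzero at m = 1: t = λ / (2 n) = 743 / (2 × 1.0) = 372 nm.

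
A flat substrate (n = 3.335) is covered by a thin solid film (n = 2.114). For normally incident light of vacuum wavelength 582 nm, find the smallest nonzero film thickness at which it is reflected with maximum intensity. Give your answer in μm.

Top surface (1.0 → 2.114): reflection off a higher-index medium gives a half-wave phase shift.
At the lower boundary (n = 2.114 to n = 3.335) the reflected ray undergoes a half-wave phase shift.
The two reflections carry the same phase change, so no net offset.
With no net inversion, constructive interference in reflection requires 2 n t = m λ.
Minimum nonzero at m = 1: t = λ / (2 n) = 582 / (2 × 2.114) = 138 nm.

0.138 μm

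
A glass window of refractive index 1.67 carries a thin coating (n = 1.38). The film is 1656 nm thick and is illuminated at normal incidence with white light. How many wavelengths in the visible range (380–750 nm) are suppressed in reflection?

At the upper boundary (n = 1.0 to n = 1.38) the reflected ray undergoes a half-wave phase shift.
Bottom surface (1.38 → 1.67): reflection off a higher-index medium gives a half-wave phase shift.
Net: no relative phase inversion (both shifts match).
So the condition for destructive reflection is 2 n t = (m + ½) λ.
λ = 2 n t / (m + ½) = 4571 / (m + ½) nm.
m=5: 831 nm (IR); m=6: 703 nm (visible); m=7: 609 nm (visible); m=8: 538 nm (visible); m=9: 481 nm (visible); m=10: 435 nm (visible); m=11: 397 nm (visible); m=12: 366 nm (UV).

6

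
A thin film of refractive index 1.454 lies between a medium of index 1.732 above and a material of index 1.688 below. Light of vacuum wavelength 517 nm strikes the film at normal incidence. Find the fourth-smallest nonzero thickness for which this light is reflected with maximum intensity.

Top surface (1.732 → 1.454): reflection off a lower-index medium gives no phase shift.
At the lower boundary (n = 1.454 to n = 1.688) the reflected ray undergoes a half-wave phase shift.
The two reflections differ by half a wavelength.
So the condition for constructive reflection is 2 n t = (m + ½) λ.
The fourth-smallest nonzero thickness corresponds to m = 3: t = (m + ½) λ / (2 n) = 3.50 × 517 / (2 × 1.454) = 622 nm.

622 nm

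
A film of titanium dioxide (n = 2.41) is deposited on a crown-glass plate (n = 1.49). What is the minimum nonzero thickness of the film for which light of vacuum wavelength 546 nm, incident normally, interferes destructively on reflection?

113 nm

At the upper boundary (n = 1.0 to n = 2.41) the reflected ray undergoes a half-wave phase shift.
At the lower boundary (n = 2.41 to n = 1.49) the reflected ray undergoes no phase shift.
Exactly one π shift → a net half-wave offset.
For dark reflection here: 2 n t = m λ.
Minimum nonzero at m = 1: t = λ / (2 n) = 546 / (2 × 2.41) = 113 nm.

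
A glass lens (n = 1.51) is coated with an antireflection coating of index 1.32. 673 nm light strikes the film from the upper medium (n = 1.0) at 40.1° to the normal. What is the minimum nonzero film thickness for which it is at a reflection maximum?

292 nm

At the upper boundary (n = 1.0 to n = 1.32) the reflected ray undergoes a half-wave phase shift.
Ray reflecting at the bottom interface goes from n = 1.32 toward n = 1.51: a half-wave phase shift.
The two reflections carry the same phase change, so no net offset.
So the condition for constructive reflection is 2 n t cos θ_r = m λ.
Snell's law: 1.0 sin 40.1° = 1.32 sin θ_r → sin θ_r = 0.488, cos θ_r = 0.873.
Minimum nonzero at m = 1: t = λ / (2 n cos θ_r) = 673 / (2 × 1.32 × 0.873) = 292 nm.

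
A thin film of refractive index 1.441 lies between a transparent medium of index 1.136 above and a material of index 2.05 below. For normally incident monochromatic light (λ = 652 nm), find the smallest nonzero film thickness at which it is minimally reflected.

113 nm

Top surface (1.136 → 1.441): reflection off a higher-index medium gives a half-wave phase shift.
At the lower boundary (n = 1.441 to n = 2.05) the reflected ray undergoes a half-wave phase shift.
Net: no relative phase inversion (both shifts match).
For dark reflection here: 2 n t = (m + ½) λ.
Minimum at m = 0: t = λ / (4 n) = 652 / (4 × 1.441) = 113 nm.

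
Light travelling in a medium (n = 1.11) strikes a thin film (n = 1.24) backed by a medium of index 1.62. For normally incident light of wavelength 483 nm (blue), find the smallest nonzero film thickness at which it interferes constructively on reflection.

Top surface (1.11 → 1.24): reflection off a higher-index medium gives a half-wave phase shift.
Bottom surface (1.24 → 1.62): reflection off a higher-index medium gives a half-wave phase shift.
The two reflections carry the same phase change, so no net offset.
With no net inversion, constructive interference in reflection requires 2 n t = m λ.
Minimum nonzero at m = 1: t = λ / (2 n) = 483 / (2 × 1.24) = 195 nm.

195 nm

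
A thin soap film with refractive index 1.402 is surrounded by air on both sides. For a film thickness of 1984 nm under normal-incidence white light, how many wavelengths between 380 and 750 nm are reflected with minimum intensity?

Ray reflecting at the top interface goes from n = 1.0 toward n = 1.402: a half-wave phase shift.
Ray reflecting at the bottom interface goes from n = 1.402 toward n = 1.0: no phase shift.
Exactly one π shift → a net half-wave offset.
With one net inversion, destructive interference in reflection requires 2 n t = m λ.
λ = 2 n t / m = 5563 / m nm.
m=7: 795 nm (IR); m=8: 695 nm (visible); m=9: 618 nm (visible); m=10: 556 nm (visible); m=11: 506 nm (visible); m=12: 464 nm (visible); m=13: 428 nm (visible); m=14: 397 nm (visible); m=15: 371 nm (UV).

7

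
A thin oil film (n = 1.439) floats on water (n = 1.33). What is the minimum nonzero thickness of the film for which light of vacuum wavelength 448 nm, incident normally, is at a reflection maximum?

77.8 nm

Ray reflecting at the top interface goes from n = 1.0 toward n = 1.439: a half-wave phase shift.
Ray reflecting at the bottom interface goes from n = 1.439 toward n = 1.33: no phase shift.
Net: one phase inversion between the two reflected rays.
So the condition for constructive reflection is 2 n t = (m + ½) λ.
Minimum at m = 0: t = λ / (4 n) = 448 / (4 × 1.439) = 77.8 nm.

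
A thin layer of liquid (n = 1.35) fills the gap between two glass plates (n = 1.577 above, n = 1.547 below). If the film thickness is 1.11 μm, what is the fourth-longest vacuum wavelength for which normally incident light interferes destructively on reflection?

749 nm

Ray reflecting at the top interface goes from n = 1.577 toward n = 1.35: no phase shift.
Bottom surface (1.35 → 1.547): reflection off a higher-index medium gives a half-wave phase shift.
The two reflections differ by half a wavelength.
With one net inversion, destructive interference in reflection requires 2 n t = m λ.
λ = 2 n t / m. The fourth-longest wavelength is m = 4: λ = 2 × 1.35 × 1110 / 4.00 = 749 nm.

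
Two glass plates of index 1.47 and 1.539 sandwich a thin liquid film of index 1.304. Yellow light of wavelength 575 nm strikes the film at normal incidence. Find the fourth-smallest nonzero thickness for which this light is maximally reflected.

Top surface (1.47 → 1.304): reflection off a lower-index medium gives no phase shift.
Bottom surface (1.304 → 1.539): reflection off a higher-index medium gives a half-wave phase shift.
Exactly one π shift → a net half-wave offset.
So the condition for constructive reflection is 2 n t = (m + ½) λ.
The fourth-smallest nonzero thickness corresponds to m = 3: t = (m + ½) λ / (2 n) = 3.50 × 575 / (2 × 1.304) = 772 nm.

772 nm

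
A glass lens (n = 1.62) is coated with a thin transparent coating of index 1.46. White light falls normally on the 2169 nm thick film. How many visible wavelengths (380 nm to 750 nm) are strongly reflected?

8

At the upper boundary (n = 1.0 to n = 1.46) the reflected ray undergoes a half-wave phase shift.
Ray reflecting at the bottom interface goes from n = 1.46 toward n = 1.62: a half-wave phase shift.
Net: no relative phase inversion (both shifts match).
So the condition for constructive reflection is 2 n t = m λ.
λ = 2 n t / m = 6333 / m nm.
m=8: 792 nm (IR); m=9: 704 nm (visible); m=10: 633 nm (visible); m=11: 576 nm (visible); m=12: 528 nm (visible); m=13: 487 nm (visible); m=14: 452 nm (visible); m=15: 422 nm (visible); m=16: 396 nm (visible); m=17: 373 nm (UV).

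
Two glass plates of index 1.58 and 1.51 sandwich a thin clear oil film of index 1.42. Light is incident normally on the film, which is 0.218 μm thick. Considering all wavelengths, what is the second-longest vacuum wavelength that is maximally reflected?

413 nm

Ray reflecting at the top interface goes from n = 1.58 toward n = 1.42: no phase shift.
Ray reflecting at the bottom interface goes from n = 1.42 toward n = 1.51: a half-wave phase shift.
Net: one phase inversion between the two reflected rays.
With one net inversion, constructive interference in reflection requires 2 n t = (m + ½) λ.
λ = 2 n t / (m + ½). The second-longest wavelength is m = 1: λ = 2 × 1.42 × 218 / 1.50 = 413 nm.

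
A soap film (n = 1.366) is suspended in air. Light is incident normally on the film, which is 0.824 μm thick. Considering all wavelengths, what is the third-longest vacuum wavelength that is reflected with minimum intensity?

750 nm

Ray reflecting at the top interface goes from n = 1.0 toward n = 1.366: a half-wave phase shift.
Ray reflecting at the bottom interface goes from n = 1.366 toward n = 1.0: no phase shift.
Exactly one π shift → a net half-wave offset.
So the condition for destructive reflection is 2 n t = m λ.
λ = 2 n t / m. The third-longest wavelength is m = 3: λ = 2 × 1.366 × 824 / 3.00 = 750 nm.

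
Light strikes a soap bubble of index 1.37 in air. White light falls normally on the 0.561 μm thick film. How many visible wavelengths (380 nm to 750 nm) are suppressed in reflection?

2

At the upper boundary (n = 1.0 to n = 1.37) the reflected ray undergoes a half-wave phase shift.
At the lower boundary (n = 1.37 to n = 1.0) the reflected ray undergoes no phase shift.
Net: one phase inversion between the two reflected rays.
For weak reflection here: 2 n t = m λ.
λ = 2 n t / m = 1537 / m nm.
m=2: 769 nm (IR); m=3: 512 nm (visible); m=4: 384 nm (visible); m=5: 307 nm (UV).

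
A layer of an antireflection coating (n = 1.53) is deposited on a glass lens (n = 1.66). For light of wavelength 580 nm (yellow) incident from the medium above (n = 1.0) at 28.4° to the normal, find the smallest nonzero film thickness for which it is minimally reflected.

At the upper boundary (n = 1.0 to n = 1.53) the reflected ray undergoes a half-wave phase shift.
At the lower boundary (n = 1.53 to n = 1.66) the reflected ray undergoes a half-wave phase shift.
Net: no relative phase inversion (both shifts match).
So the condition for destructive reflection is 2 n t cos θ_r = (m + ½) λ.
Snell's law: 1.0 sin 28.4° = 1.53 sin θ_r → sin θ_r = 0.311, cos θ_r = 0.950.
Minimum at m = 0: t = λ / (4 n cos θ_r) = 580 / (4 × 1.53 × 0.950) = 99.7 nm.

99.7 nm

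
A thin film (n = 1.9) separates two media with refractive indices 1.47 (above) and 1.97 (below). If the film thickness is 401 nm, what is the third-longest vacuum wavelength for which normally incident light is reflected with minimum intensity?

610 nm

Ray reflecting at the top interface goes from n = 1.47 toward n = 1.9: a half-wave phase shift.
Bottom surface (1.9 → 1.97): reflection off a higher-index medium gives a half-wave phase shift.
Net: no relative phase inversion (both shifts match).
So the condition for destructive reflection is 2 n t = (m + ½) λ.
λ = 2 n t / (m + ½). The third-longest wavelength is m = 2: λ = 2 × 1.9 × 401 / 2.50 = 610 nm.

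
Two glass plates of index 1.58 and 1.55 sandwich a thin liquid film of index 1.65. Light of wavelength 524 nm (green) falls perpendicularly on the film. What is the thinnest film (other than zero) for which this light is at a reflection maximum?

Ray reflecting at the top interface goes from n = 1.58 toward n = 1.65: a half-wave phase shift.
Ray reflecting at the bottom interface goes from n = 1.65 toward n = 1.55: no phase shift.
Exactly one π shift → a net half-wave offset.
So the condition for constructive reflection is 2 n t = (m + ½) λ.
Minimum at m = 0: t = λ / (4 n) = 524 / (4 × 1.65) = 79.4 nm.

79.4 nm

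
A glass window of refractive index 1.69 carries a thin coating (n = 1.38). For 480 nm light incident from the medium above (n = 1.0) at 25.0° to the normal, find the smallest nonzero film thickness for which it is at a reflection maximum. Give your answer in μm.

0.183 μm

Top surface (1.0 → 1.38): reflection off a higher-index medium gives a half-wave phase shift.
Ray reflecting at the bottom interface goes from n = 1.38 toward n = 1.69: a half-wave phase shift.
The two reflections carry the same phase change, so no net offset.
So the condition for constructive reflection is 2 n t cos θ_r = m λ.
Snell's law: 1.0 sin 25.0° = 1.38 sin θ_r → sin θ_r = 0.306, cos θ_r = 0.952.
Minimum nonzero at m = 1: t = λ / (2 n cos θ_r) = 480 / (2 × 1.38 × 0.952) = 183 nm.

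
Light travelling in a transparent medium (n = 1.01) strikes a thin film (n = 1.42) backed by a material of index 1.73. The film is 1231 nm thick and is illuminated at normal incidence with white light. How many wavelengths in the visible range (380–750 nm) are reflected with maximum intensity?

Top surface (1.01 → 1.42): reflection off a higher-index medium gives a half-wave phase shift.
Ray reflecting at the bottom interface goes from n = 1.42 toward n = 1.73: a half-wave phase shift.
The two reflections carry the same phase change, so no net offset.
With no net inversion, constructive interference in reflection requires 2 n t = m λ.
λ = 2 n t / m = 3496 / m nm.
m=4: 874 nm (IR); m=5: 699 nm (visible); m=6: 583 nm (visible); m=7: 499 nm (visible); m=8: 437 nm (visible); m=9: 388 nm (visible); m=10: 350 nm (UV).

5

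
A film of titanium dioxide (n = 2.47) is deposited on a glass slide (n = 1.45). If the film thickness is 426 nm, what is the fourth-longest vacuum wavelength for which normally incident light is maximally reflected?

Top surface (1.0 → 2.47): reflection off a higher-index medium gives a half-wave phase shift.
At the lower boundary (n = 2.47 to n = 1.45) the reflected ray undergoes no phase shift.
Net: one phase inversion between the two reflected rays.
With one net inversion, constructive interference in reflection requires 2 n t = (m + ½) λ.
λ = 2 n t / (m + ½). The fourth-longest wavelength is m = 3: λ = 2 × 2.47 × 426 / 3.50 = 601 nm.

601 nm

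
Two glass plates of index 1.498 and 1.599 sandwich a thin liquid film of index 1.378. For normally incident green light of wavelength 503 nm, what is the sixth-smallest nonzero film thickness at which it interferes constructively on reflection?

1004 nm

Top surface (1.498 → 1.378): reflection off a lower-index medium gives no phase shift.
Ray reflecting at the bottom interface goes from n = 1.378 toward n = 1.599: a half-wave phase shift.
The two reflections differ by half a wavelength.
So the condition for constructive reflection is 2 n t = (m + ½) λ.
The sixth-smallest nonzero thickness corresponds to m = 5: t = (m + ½) λ / (2 n) = 5.50 × 503 / (2 × 1.378) = 1004 nm.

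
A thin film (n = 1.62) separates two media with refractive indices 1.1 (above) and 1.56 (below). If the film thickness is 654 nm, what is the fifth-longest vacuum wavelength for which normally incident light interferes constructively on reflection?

Top surface (1.1 → 1.62): reflection off a higher-index medium gives a half-wave phase shift.
Bottom surface (1.62 → 1.56): reflection off a lower-index medium gives no phase shift.
The two reflections differ by half a wavelength.
For maximum reflection here: 2 n t = (m + ½) λ.
λ = 2 n t / (m + ½). The fifth-longest wavelength is m = 4: λ = 2 × 1.62 × 654 / 4.50 = 471 nm.

471 nm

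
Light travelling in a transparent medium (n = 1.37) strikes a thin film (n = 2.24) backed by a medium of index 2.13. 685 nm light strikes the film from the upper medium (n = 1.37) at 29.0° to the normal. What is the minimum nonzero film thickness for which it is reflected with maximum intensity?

80.1 nm

Ray reflecting at the top interface goes from n = 1.37 toward n = 2.24: a half-wave phase shift.
Ray reflecting at the bottom interface goes from n = 2.24 toward n = 2.13: no phase shift.
Exactly one π shift → a net half-wave offset.
So the condition for constructive reflection is 2 n t cos θ_r = (m + ½) λ.
Snell's law: 1.37 sin 29.0° = 2.24 sin θ_r → sin θ_r = 0.297, cos θ_r = 0.955.
Minimum at m = 0: t = λ / (4 n cos θ_r) = 685 / (4 × 2.24 × 0.955) = 80.1 nm.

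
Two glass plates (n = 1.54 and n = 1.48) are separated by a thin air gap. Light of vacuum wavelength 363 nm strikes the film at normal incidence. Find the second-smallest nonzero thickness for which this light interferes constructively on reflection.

Ray reflecting at the top interface goes from n = 1.54 toward n = 1.0: no phase shift.
Bottom surface (1.0 → 1.48): reflection off a higher-index medium gives a half-wave phase shift.
Exactly one π shift → a net half-wave offset.
With one net inversion, constructive interference in reflection requires 2 n t = (m + ½) λ.
The second-smallest nonzero thickness corresponds to m = 1: t = (m + ½) λ / (2 n) = 1.50 × 363 / (2 × 1.0) = 272 nm.

272 nm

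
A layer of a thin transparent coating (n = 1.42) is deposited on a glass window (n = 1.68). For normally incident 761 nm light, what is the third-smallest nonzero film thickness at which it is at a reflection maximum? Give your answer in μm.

At the upper boundary (n = 1.0 to n = 1.42) the reflected ray undergoes a half-wave phase shift.
Bottom surface (1.42 → 1.68): reflection off a higher-index medium gives a half-wave phase shift.
Zero or two π shifts → no net half-wave offset.
For strong reflection here: 2 n t = m λ.
The third-smallest nonzero thickness corresponds to m = 3: t = m λ / (2 n) = 3.00 × 761 / (2 × 1.42) = 804 nm.

0.804 μm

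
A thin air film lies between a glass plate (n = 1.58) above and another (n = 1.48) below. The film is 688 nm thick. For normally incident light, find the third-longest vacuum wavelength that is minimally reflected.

459 nm

Top surface (1.58 → 1.0): reflection off a lower-index medium gives no phase shift.
At the lower boundary (n = 1.0 to n = 1.48) the reflected ray undergoes a half-wave phase shift.
Net: one phase inversion between the two reflected rays.
So the condition for destructive reflection is 2 n t = m λ.
λ = 2 n t / m. The third-longest wavelength is m = 3: λ = 2 × 1.0 × 688 / 3.00 = 459 nm.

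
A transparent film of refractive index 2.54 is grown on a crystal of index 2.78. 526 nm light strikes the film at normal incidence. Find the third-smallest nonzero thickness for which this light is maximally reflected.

Top surface (1.0 → 2.54): reflection off a higher-index medium gives a half-wave phase shift.
At the lower boundary (n = 2.54 to n = 2.78) the reflected ray undergoes a half-wave phase shift.
Zero or two π shifts → no net half-wave offset.
With no net inversion, constructive interference in reflection requires 2 n t = m λ.
The third-smallest nonzero thickness corresponds to m = 3: t = m λ / (2 n) = 3.00 × 526 / (2 × 2.54) = 311 nm.

311 nm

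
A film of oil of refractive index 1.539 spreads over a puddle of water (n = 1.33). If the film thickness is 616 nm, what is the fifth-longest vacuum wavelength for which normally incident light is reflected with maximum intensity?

At the upper boundary (n = 1.0 to n = 1.539) the reflected ray undergoes a half-wave phase shift.
Bottom surface (1.539 → 1.33): reflection off a lower-index medium gives no phase shift.
Exactly one π shift → a net half-wave offset.
So the condition for constructive reflection is 2 n t = (m + ½) λ.
λ = 2 n t / (m + ½). The fifth-longest wavelength is m = 4: λ = 2 × 1.539 × 616 / 4.50 = 421 nm.

421 nm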